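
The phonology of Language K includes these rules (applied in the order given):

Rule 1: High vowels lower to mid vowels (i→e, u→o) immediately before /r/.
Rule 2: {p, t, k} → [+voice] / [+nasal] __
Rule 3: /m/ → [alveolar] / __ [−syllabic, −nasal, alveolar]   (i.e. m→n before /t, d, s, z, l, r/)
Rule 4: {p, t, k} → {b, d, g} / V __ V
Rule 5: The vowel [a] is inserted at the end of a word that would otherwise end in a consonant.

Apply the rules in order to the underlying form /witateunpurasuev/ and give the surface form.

Rule 1 (pre-rhotic lowering): /u/ is a high vowel immediately before /r/, so it lowers to [o]. /witateunpurasuev/ → witateunporasuev.
Rule 2 (post-nasal voicing): /p/ is a voiceless stop immediately after the nasal /n/, so it voices to [b]. /witateunporasuev/ → witateunborasuev.
Rule 3 (nasal place assimilation): no segment meets the environment; /witateunborasuev/ is unchanged.
Rule 4 (intervocalic voicing): /t/ is a voiceless stop between vowels /i/ and /a/, so it voices to [d]. /t/ is a voiceless stop between vowels /a/ and /e/, so it voices to [d]. /witateunborasuev/ → widadeunborasuev.
Rule 5 (final a-epenthesis): the form ends in the consonant /v/, so [a] is inserted word-finally. /widadeunborasuev/ → widadeunborasueva.

widadeunborasueva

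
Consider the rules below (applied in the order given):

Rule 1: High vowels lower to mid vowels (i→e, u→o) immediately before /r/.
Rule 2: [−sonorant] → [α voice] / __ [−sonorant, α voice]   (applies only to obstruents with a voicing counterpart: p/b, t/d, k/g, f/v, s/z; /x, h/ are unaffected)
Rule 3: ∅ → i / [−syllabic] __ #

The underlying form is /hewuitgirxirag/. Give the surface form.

hewuidgerxeragi

Rule 1 (pre-rhotic lowering): /i/ is a high vowel immediately before /r/, so it lowers to [e]. /i/ is a high vowel immediately before /r/, so it lowers to [e]. /hewuitgirxirag/ → hewuitgerxerag.
Rule 2 (regressive voicing assimilation): /t/ precedes the voiced obstruent /g/, so it voices to [d] by assimilation. /hewuitgerxerag/ → hewuidgerxerag.
Rule 3 (final i-epenthesis): the form ends in the consonant /g/, so [i] is inserted word-finally. /hewuidgerxerag/ → hewuidgerxeragi.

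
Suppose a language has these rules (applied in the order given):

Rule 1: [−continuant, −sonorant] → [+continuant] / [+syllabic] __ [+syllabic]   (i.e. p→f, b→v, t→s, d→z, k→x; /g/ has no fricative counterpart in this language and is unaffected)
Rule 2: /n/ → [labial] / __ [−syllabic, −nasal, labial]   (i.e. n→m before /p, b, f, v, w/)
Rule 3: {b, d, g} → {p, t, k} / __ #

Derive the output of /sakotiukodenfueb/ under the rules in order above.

saxosiuxozemfuep

Rule 1 (intervocalic spirantization): /k/ is a stop between vowels /a/ and /o/, so it spirantizes to the fricative [x]. /t/ is a stop between vowels /o/ and /i/, so it spirantizes to the fricative [s]. /k/ is a stop between vowels /u/ and /o/, so it spirantizes to the fricative [x]. /d/ is a stop between vowels /o/ and /e/, so it spirantizes to the fricative [z]. /sakotiukodenfueb/ → saxosiuxozenfueb.
Rule 2 (nasal place assimilation): /n/ precedes the labial consonant /f/, so it assimilates in place to [m]. /saxosiuxozenfueb/ → saxosiuxozemfueb.
Rule 3 (final devoicing): /b/ is a voiced stop in word-final position, so it devoices to [p]. /saxosiuxozemfueb/ → saxosiuxozemfuep.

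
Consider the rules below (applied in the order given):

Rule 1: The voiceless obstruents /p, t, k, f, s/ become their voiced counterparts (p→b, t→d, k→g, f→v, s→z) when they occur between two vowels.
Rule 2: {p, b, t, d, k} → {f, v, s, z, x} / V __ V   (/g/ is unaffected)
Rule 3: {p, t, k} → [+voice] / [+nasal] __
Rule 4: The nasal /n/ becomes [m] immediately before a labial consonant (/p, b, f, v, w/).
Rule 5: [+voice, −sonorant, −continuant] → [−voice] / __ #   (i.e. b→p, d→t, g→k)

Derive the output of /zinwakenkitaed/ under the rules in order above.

zimwagengizaet

Rule 1 (intervocalic voicing): /k/ is a voiceless obstruent between vowels /a/ and /e/, so it voices to [g]. /t/ is a voiceless obstruent between vowels /i/ and /a/, so it voices to [d]. /zinwakenkitaed/ → zinwagenkidaed.
Rule 2 (intervocalic spirantization): /d/ is a stop between vowels /i/ and /a/, so it spirantizes to the fricative [z]. /zinwagenkidaed/ → zinwagenkizaed.
Rule 3 (post-nasal voicing): /k/ is a voiceless stop immediately after the nasal /n/, so it voices to [g]. /zinwagenkizaed/ → zinwagengizaed.
Rule 4 (nasal place assimilation): /n/ precedes the labial consonant /w/, so it assimilates in place to [m]. /zinwagengizaed/ → zimwagengizaed.
Rule 5 (final devoicing): /d/ is a voiced stop in word-final position, so it devoices to [t]. /zimwagengizaed/ → zimwagengizaet.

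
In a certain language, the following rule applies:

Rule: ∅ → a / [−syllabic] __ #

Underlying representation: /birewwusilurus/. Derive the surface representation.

the form ends in the consonant /s/, so [a] is inserted word-finally.
Surface form: [birewwusilurusa].

birewwusilurusa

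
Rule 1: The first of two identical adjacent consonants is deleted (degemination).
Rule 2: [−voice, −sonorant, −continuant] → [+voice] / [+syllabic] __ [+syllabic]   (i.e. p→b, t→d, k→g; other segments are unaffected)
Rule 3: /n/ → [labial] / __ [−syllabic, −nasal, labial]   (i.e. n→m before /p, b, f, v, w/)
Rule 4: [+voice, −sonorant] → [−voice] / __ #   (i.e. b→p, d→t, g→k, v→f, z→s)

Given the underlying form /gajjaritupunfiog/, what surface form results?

Rule 1 (degemination): /jj/ is a geminate; the first /j/ deletes. /gajjaritupunfiog/ → gajaritupunfiog.
Rule 2 (intervocalic voicing): /t/ is a voiceless stop between vowels /i/ and /u/, so it voices to [d]. /p/ is a voiceless stop between vowels /u/ and /u/, so it voices to [b]. /gajaritupunfiog/ → gajaridubunfiog.
Rule 3 (nasal place assimilation): /n/ precedes the labial consonant /f/, so it assimilates in place to [m]. /gajaridubunfiog/ → gajaridubumfiog.
Rule 4 (final devoicing): /g/ is a voiced obstruent in word-final position, so it devoices to [k]. /gajaridubumfiog/ → gajaridubumfiok.

gajaridubumfiok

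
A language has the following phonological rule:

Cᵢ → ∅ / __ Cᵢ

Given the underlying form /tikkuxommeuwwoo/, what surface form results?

tikuxomeuwoo

/kk/ is a geminate; the first /k/ deletes.
/mm/ is a geminate; the first /m/ deletes.
/ww/ is a geminate; the first /w/ deletes.
Surface form: [tikuxomeuwoo].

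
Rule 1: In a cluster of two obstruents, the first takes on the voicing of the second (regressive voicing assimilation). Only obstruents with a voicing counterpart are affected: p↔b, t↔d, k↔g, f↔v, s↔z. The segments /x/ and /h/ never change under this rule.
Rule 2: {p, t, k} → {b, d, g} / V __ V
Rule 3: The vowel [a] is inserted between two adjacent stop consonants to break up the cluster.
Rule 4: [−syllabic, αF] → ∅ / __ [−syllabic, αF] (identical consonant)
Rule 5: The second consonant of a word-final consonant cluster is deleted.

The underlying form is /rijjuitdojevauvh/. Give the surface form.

rijuidadojevauf

Rule 1 (regressive voicing assimilation): /t/ precedes the voiced obstruent /d/, so it voices to [d] by assimilation. /v/ precedes the voiceless obstruent /h/, so it devoices to [f] by assimilation. /rijjuitdojevauvh/ → rijjuiddojevaufh.
Rule 2 (intervocalic voicing): no segment meets the environment; /rijjuiddojevaufh/ is unchanged.
Rule 3 (stop-cluster a-epenthesis): /d/ and /d/ form a stop–stop cluster, so [a] is inserted between them. /rijjuiddojevaufh/ → rijjuidadojevaufh.
Rule 4 (degemination): /jj/ is a geminate; the first /j/ deletes. /rijjuidadojevaufh/ → rijuidadojevaufh.
Rule 5 (final cluster simplification): /h/ is the second consonant of a word-final cluster /fh/, so it deletes. /rijuidadojevaufh/ → rijuidadojevauf.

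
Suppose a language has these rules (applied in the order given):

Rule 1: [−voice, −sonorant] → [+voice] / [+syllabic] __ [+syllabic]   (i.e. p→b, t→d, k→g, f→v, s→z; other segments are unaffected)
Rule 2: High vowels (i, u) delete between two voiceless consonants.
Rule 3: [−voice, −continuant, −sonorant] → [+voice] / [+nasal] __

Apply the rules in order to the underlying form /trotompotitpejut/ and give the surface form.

Rule 1 (intervocalic voicing): /t/ is a voiceless obstruent between vowels /o/ and /o/, so it voices to [d]. /t/ is a voiceless obstruent between vowels /o/ and /i/, so it voices to [d]. /trotompotitpejut/ → trodompoditpejut.
Rule 2 (high vowel syncope): no segment meets the environment; /trodompoditpejut/ is unchanged.
Rule 3 (post-nasal voicing): /p/ is a voiceless stop immediately after the nasal /m/, so it voices to [b]. /trodompoditpejut/ → trodomboditpejut.

trodomboditpejut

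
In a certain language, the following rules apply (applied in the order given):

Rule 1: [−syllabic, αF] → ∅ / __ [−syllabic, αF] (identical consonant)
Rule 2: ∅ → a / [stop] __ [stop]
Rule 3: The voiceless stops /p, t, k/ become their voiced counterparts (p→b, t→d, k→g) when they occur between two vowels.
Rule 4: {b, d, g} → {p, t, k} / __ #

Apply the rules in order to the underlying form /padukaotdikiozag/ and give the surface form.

padugaodadigiozak

Rule 1 (degemination): no segment meets the environment; /padukaotdikiozag/ is unchanged.
Rule 2 (stop-cluster a-epenthesis): /t/ and /d/ form a stop–stop cluster, so [a] is inserted between them. /padukaotdikiozag/ → padukaotadikiozag.
Rule 3 (intervocalic voicing): /k/ is a voiceless stop between vowels /u/ and /a/, so it voices to [g]. /t/ is a voiceless stop between vowels /o/ and /a/, so it voices to [d]. /k/ is a voiceless stop between vowels /i/ and /i/, so it voices to [g]. /padukaotadikiozag/ → padugaodadigiozag.
Rule 4 (final devoicing): /g/ is a voiced stop in word-final position, so it devoices to [k]. /padugaodadigiozag/ → padugaodadigiozak.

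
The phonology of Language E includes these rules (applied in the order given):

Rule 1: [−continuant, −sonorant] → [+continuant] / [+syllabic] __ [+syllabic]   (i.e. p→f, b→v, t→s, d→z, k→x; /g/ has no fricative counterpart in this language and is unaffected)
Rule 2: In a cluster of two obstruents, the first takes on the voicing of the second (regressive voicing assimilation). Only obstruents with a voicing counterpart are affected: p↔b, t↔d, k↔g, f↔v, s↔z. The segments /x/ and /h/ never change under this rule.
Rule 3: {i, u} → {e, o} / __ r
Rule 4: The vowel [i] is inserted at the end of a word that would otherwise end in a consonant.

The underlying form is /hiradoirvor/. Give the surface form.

Rule 1 (intervocalic spirantization): /d/ is a stop between vowels /a/ and /o/, so it spirantizes to the fricative [z]. /hiradoirvor/ → hirazoirvor.
Rule 2 (regressive voicing assimilation): no segment meets the environment; /hirazoirvor/ is unchanged.
Rule 3 (pre-rhotic lowering): /i/ is a high vowel immediately before /r/, so it lowers to [e]. /i/ is a high vowel immediately before /r/, so it lowers to [e]. /hirazoirvor/ → herazoervor.
Rule 4 (final i-epenthesis): the form ends in the consonant /r/, so [i] is inserted word-finally. /herazoervor/ → herazoervori.

herazoervori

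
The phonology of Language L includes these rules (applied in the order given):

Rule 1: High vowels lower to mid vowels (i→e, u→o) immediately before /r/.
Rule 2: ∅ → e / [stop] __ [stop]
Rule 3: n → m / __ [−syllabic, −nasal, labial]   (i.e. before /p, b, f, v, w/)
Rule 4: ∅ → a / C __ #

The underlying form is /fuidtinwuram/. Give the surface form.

fuidetimworama

Rule 1 (pre-rhotic lowering): /u/ is a high vowel immediately before /r/, so it lowers to [o]. /fuidtinwuram/ → fuidtinworam.
Rule 2 (stop-cluster e-epenthesis): /d/ and /t/ form a stop–stop cluster, so [e] is inserted between them. /fuidtinworam/ → fuidetinworam.
Rule 3 (nasal place assimilation): /n/ precedes the labial consonant /w/, so it assimilates in place to [m]. /fuidetinworam/ → fuidetimworam.
Rule 4 (final a-epenthesis): the form ends in the consonant /m/, so [a] is inserted word-finally. /fuidetimworam/ → fuidetimworama.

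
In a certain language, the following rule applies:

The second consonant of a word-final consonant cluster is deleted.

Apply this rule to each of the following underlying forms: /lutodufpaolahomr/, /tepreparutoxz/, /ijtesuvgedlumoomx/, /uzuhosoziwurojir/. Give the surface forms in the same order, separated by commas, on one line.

/lutodufpaolahomr/: /r/ is the second consonant of a word-final cluster /mr/, so it deletes. → [lutodufpaolahom].
/tepreparutoxz/: /z/ is the second consonant of a word-final cluster /xz/, so it deletes. → [tepreparutox].
/ijtesuvgedlumoomx/: /x/ is the second consonant of a word-final cluster /mx/, so it deletes. → [ijtesuvgedlumoom].
/uzuhosoziwurojir/: the rule's environment is not met; surfaces unchanged as [uzuhosoziwurojir].

lutodufpaolahom, tepreparutox, ijtesuvgedlumoom, uzuhosoziwurojir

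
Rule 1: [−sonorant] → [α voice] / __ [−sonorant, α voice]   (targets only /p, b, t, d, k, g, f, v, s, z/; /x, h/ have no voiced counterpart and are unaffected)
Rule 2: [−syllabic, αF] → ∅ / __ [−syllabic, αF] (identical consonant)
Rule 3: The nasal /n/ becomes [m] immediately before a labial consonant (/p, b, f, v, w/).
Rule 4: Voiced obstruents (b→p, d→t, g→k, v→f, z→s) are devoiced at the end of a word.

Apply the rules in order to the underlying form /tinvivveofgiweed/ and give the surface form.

timviveovgiweet

Rule 1 (regressive voicing assimilation): /f/ precedes the voiced obstruent /g/, so it voices to [v] by assimilation. /tinvivveofgiweed/ → tinvivveovgiweed.
Rule 2 (degemination): /vv/ is a geminate; the first /v/ deletes. /tinvivveovgiweed/ → tinviveovgiweed.
Rule 3 (nasal place assimilation): /n/ precedes the labial consonant /v/, so it assimilates in place to [m]. /tinviveovgiweed/ → timviveovgiweed.
Rule 4 (final devoicing): /d/ is a voiced obstruent in word-final position, so it devoices to [t]. /timviveovgiweed/ → timviveovgiweet.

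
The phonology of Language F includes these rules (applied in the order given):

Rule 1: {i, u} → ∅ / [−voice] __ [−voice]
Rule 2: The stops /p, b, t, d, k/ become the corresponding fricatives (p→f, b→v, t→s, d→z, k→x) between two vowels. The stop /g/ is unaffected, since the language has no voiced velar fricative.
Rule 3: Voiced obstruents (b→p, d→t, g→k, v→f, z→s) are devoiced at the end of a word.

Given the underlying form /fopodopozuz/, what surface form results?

Rule 1 (high vowel syncope): no segment meets the environment; /fopodopozuz/ is unchanged.
Rule 2 (intervocalic spirantization): /p/ is a stop between vowels /o/ and /o/, so it spirantizes to the fricative [f]. /d/ is a stop between vowels /o/ and /o/, so it spirantizes to the fricative [z]. /p/ is a stop between vowels /o/ and /o/, so it spirantizes to the fricative [f]. /fopodopozuz/ → fofozofozuz.
Rule 3 (final devoicing): /z/ is a voiced obstruent in word-final position, so it devoices to [s]. /fofozofozuz/ → fofozofozus.

fofozofozus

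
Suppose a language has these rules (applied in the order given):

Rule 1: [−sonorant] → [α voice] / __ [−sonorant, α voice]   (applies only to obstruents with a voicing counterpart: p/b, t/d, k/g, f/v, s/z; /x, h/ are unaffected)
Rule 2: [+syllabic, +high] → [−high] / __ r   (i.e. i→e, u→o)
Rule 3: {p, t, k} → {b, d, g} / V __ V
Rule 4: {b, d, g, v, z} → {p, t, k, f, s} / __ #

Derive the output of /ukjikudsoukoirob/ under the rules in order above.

ukjigutsougoerop

Rule 1 (regressive voicing assimilation): /d/ precedes the voiceless obstruent /s/, so it devoices to [t] by assimilation. /ukjikudsoukoirob/ → ukjikutsoukoirob.
Rule 2 (pre-rhotic lowering): /i/ is a high vowel immediately before /r/, so it lowers to [e]. /ukjikutsoukoirob/ → ukjikutsoukoerob.
Rule 3 (intervocalic voicing): /k/ is a voiceless stop between vowels /i/ and /u/, so it voices to [g]. /k/ is a voiceless stop between vowels /u/ and /o/, so it voices to [g]. /ukjikutsoukoerob/ → ukjigutsougoerob.
Rule 4 (final devoicing): /b/ is a voiced obstruent in word-final position, so it devoices to [p]. /ukjigutsougoerob/ → ukjigutsougoerop.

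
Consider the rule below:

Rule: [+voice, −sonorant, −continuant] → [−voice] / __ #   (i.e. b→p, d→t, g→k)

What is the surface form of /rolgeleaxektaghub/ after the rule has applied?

rolgeleaxektaghup

/b/ is a voiced stop in word-final position, so it devoices to [p].
Surface form: [rolgeleaxektaghup].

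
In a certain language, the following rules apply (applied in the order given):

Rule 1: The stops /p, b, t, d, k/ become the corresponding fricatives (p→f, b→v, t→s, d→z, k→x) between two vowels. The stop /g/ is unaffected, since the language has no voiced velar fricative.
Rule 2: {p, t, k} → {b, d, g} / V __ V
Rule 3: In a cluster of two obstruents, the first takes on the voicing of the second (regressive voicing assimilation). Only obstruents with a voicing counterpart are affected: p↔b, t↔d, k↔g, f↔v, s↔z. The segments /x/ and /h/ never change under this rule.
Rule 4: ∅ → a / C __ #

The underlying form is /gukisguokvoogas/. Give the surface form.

guxizguogvoogasa

Rule 1 (intervocalic spirantization): /k/ is a stop between vowels /u/ and /i/, so it spirantizes to the fricative [x]. /gukisguokvoogas/ → guxisguokvoogas.
Rule 2 (intervocalic voicing): no segment meets the environment; /guxisguokvoogas/ is unchanged.
Rule 3 (regressive voicing assimilation): /s/ precedes the voiced obstruent /g/, so it voices to [z] by assimilation. /k/ precedes the voiced obstruent /v/, so it voices to [g] by assimilation. /guxisguokvoogas/ → guxizguogvoogas.
Rule 4 (final a-epenthesis): the form ends in the consonant /s/, so [a] is inserted word-finally. /guxizguogvoogas/ → guxizguogvoogasa.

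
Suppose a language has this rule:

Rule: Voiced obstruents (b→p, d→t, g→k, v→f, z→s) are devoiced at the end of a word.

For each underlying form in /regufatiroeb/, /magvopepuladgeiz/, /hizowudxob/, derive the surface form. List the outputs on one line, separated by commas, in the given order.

regufatiroep, magvopepuladgeis, hizowudxop

/regufatiroeb/: /b/ is a voiced obstruent in word-final position, so it devoices to [p]. → [regufatiroep].
/magvopepuladgeiz/: /z/ is a voiced obstruent in word-final position, so it devoices to [s]. → [magvopepuladgeis].
/hizowudxob/: /b/ is a voiced obstruent in word-final position, so it devoices to [p]. → [hizowudxop].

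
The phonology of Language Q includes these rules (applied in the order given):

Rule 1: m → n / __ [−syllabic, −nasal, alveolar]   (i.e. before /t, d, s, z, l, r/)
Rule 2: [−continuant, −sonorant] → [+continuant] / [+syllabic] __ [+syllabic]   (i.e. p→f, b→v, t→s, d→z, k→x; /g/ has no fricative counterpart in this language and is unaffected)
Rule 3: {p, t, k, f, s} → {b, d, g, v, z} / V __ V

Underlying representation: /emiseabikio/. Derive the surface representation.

emizeavixio

Rule 1 (nasal place assimilation): no segment meets the environment; /emiseabikio/ is unchanged.
Rule 2 (intervocalic spirantization): /b/ is a stop between vowels /a/ and /i/, so it spirantizes to the fricative [v]. /k/ is a stop between vowels /i/ and /i/, so it spirantizes to the fricative [x]. /emiseabikio/ → emiseavixio.
Rule 3 (intervocalic voicing): /s/ is a voiceless obstruent between vowels /i/ and /e/, so it voices to [z]. /emiseavixio/ → emizeavixio.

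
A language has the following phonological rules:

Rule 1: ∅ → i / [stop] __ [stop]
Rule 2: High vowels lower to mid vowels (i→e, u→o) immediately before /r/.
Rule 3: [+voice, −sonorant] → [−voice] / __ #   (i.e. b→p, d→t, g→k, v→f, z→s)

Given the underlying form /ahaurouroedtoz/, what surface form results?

Rule 1 (stop-cluster i-epenthesis): /d/ and /t/ form a stop–stop cluster, so [i] is inserted between them. /ahaurouroedtoz/ → ahaurouroeditoz.
Rule 2 (pre-rhotic lowering): /u/ is a high vowel immediately before /r/, so it lowers to [o]. /u/ is a high vowel immediately before /r/, so it lowers to [o]. /ahaurouroeditoz/ → ahaorooroeditoz.
Rule 3 (final devoicing): /z/ is a voiced obstruent in word-final position, so it devoices to [s]. /ahaorooroeditoz/ → ahaorooroeditos.

ahaorooroeditos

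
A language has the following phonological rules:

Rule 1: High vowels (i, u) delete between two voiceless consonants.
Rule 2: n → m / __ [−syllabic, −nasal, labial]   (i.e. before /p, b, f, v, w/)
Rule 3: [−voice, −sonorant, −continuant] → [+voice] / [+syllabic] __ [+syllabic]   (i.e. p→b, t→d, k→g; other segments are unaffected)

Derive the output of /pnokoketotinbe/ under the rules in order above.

pnogogedodimbe

Rule 1 (high vowel syncope): no segment meets the environment; /pnokoketotinbe/ is unchanged.
Rule 2 (nasal place assimilation): /n/ precedes the labial consonant /b/, so it assimilates in place to [m]. /pnokoketotinbe/ → pnokoketotimbe.
Rule 3 (intervocalic voicing): /k/ is a voiceless stop between vowels /o/ and /o/, so it voices to [g]. /k/ is a voiceless stop between vowels /o/ and /e/, so it voices to [g]. /t/ is a voiceless stop between vowels /e/ and /o/, so it voices to [d]. /t/ is a voiceless stop between vowels /o/ and /i/, so it voices to [d]. /pnokoketotimbe/ → pnogogedodimbe.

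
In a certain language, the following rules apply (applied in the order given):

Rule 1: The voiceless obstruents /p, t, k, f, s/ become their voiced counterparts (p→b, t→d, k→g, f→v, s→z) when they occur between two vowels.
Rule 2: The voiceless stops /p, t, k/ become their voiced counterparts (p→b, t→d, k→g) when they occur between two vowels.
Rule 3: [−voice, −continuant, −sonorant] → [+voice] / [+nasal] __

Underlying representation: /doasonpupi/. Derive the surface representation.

Rule 1 (intervocalic voicing): /s/ is a voiceless obstruent between vowels /a/ and /o/, so it voices to [z]. /p/ is a voiceless obstruent between vowels /u/ and /i/, so it voices to [b]. /doasonpupi/ → doazonpubi.
Rule 2 (intervocalic voicing): no segment meets the environment; /doazonpubi/ is unchanged.
Rule 3 (post-nasal voicing): /p/ is a voiceless stop immediately after the nasal /n/, so it voices to [b]. /doazonpubi/ → doazonbubi.

doazonbubi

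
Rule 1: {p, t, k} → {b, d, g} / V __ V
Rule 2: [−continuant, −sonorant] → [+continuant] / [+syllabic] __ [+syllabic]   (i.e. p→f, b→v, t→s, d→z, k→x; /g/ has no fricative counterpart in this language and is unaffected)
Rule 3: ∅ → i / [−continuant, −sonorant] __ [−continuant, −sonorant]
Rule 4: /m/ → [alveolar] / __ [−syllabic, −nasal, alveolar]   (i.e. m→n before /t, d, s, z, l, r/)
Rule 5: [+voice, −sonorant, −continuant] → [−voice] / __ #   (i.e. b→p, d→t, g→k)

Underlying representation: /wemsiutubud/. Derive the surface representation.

wensiuzuvut

Rule 1 (intervocalic voicing): /t/ is a voiceless stop between vowels /u/ and /u/, so it voices to [d]. /wemsiutubud/ → wemsiudubud.
Rule 2 (intervocalic spirantization): /d/ is a stop between vowels /u/ and /u/, so it spirantizes to the fricative [z]. /b/ is a stop between vowels /u/ and /u/, so it spirantizes to the fricative [v]. /wemsiudubud/ → wemsiuzuvud.
Rule 3 (stop-cluster i-epenthesis): no segment meets the environment; /wemsiuzuvud/ is unchanged.
Rule 4 (nasal place assimilation): /m/ precedes the alveolar consonant /s/, so it assimilates in place to [n]. /wemsiuzuvud/ → wensiuzuvud.
Rule 5 (final devoicing): /d/ is a voiced stop in word-final position, so it devoices to [t]. /wensiuzuvud/ → wensiuzuvut.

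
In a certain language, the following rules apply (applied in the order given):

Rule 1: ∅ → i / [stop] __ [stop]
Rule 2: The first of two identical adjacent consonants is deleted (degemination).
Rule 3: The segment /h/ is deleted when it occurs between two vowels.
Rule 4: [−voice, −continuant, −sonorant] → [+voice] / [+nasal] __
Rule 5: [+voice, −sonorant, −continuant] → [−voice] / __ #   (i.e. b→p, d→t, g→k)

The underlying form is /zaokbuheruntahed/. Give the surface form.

zaokibuerundaet

Rule 1 (stop-cluster i-epenthesis): /k/ and /b/ form a stop–stop cluster, so [i] is inserted between them. /zaokbuheruntahed/ → zaokibuheruntahed.
Rule 2 (degemination): no segment meets the environment; /zaokibuheruntahed/ is unchanged.
Rule 3 (intervocalic h-deletion): /h/ occurs between vowels /u/ and /e/, so it deletes. /h/ occurs between vowels /a/ and /e/, so it deletes. /zaokibuheruntahed/ → zaokibueruntaed.
Rule 4 (post-nasal voicing): /t/ is a voiceless stop immediately after the nasal /n/, so it voices to [d]. /zaokibueruntaed/ → zaokibuerundaed.
Rule 5 (final devoicing): /d/ is a voiced stop in word-final position, so it devoices to [t]. /zaokibuerundaed/ → zaokibuerundaet.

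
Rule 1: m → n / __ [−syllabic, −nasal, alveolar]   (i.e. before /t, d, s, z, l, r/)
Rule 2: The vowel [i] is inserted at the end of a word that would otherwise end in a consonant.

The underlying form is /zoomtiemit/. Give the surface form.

Rule 1 (nasal place assimilation): /m/ precedes the alveolar consonant /t/, so it assimilates in place to [n]. /zoomtiemit/ → zoontiemit.
Rule 2 (final i-epenthesis): the form ends in the consonant /t/, so [i] is inserted word-finally. /zoontiemit/ → zoontiemiti.

zoontiemiti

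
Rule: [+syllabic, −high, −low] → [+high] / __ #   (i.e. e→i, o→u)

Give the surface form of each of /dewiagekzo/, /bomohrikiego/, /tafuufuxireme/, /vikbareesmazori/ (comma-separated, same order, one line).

/dewiagekzo/: /o/ is a mid vowel in word-final position, so it raises to [u]. → [dewiagekzu].
/bomohrikiego/: /o/ is a mid vowel in word-final position, so it raises to [u]. → [bomohrikiegu].
/tafuufuxireme/: /e/ is a mid vowel in word-final position, so it raises to [i]. → [tafuufuxiremi].
/vikbareesmazori/: the rule's environment is not met; surfaces unchanged as [vikbareesmazori].

dewiagekzu, bomohrikiegu, tafuufuxiremi, vikbareesmazori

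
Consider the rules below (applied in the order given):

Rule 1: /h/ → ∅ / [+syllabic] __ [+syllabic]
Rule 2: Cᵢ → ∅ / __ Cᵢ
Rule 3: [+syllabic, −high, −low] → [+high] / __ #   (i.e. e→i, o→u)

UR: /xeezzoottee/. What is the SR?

Rule 1 (intervocalic h-deletion): no segment meets the environment; /xeezzoottee/ is unchanged.
Rule 2 (degemination): /zz/ is a geminate; the first /z/ deletes. /tt/ is a geminate; the first /t/ deletes. /xeezzoottee/ → xeezootee.
Rule 3 (final vowel raising): /e/ is a mid vowel in word-final position, so it raises to [i]. /xeezootee/ → xeezootei.

xeezootei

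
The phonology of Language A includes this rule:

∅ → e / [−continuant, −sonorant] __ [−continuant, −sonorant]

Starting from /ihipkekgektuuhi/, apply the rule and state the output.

/p/ and /k/ form a stop–stop cluster, so [e] is inserted between them.
/k/ and /g/ form a stop–stop cluster, so [e] is inserted between them.
/k/ and /t/ form a stop–stop cluster, so [e] is inserted between them.
Surface form: [ihipekekegeketuuhi].

ihipekekegeketuuhi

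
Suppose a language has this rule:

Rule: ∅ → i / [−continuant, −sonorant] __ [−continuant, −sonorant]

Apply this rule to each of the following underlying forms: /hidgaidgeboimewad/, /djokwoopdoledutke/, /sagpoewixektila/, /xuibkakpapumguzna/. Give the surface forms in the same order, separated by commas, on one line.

/hidgaidgeboimewad/: /d/ and /g/ form a stop–stop cluster, so [i] is inserted between them. /d/ and /g/ form a stop–stop cluster, so [i] is inserted between them. → [hidigaidigeboimewad].
/djokwoopdoledutke/: /p/ and /d/ form a stop–stop cluster, so [i] is inserted between them. /t/ and /k/ form a stop–stop cluster, so [i] is inserted between them. → [djokwoopidoledutike].
/sagpoewixektila/: /g/ and /p/ form a stop–stop cluster, so [i] is inserted between them. /k/ and /t/ form a stop–stop cluster, so [i] is inserted between them. → [sagipoewixekitila].
/xuibkakpapumguzna/: /b/ and /k/ form a stop–stop cluster, so [i] is inserted between them. /k/ and /p/ form a stop–stop cluster, so [i] is inserted between them. → [xuibikakipapumguzna].

hidigaidigeboimewad, djokwoopidoledutike, sagipoewixekitila, xuibikakipapumguzna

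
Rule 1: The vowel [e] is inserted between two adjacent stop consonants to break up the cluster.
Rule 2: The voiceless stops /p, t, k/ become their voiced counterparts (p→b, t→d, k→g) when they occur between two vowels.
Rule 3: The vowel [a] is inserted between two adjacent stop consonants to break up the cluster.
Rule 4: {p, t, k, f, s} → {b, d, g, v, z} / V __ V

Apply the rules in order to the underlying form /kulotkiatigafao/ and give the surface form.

Rule 1 (stop-cluster e-epenthesis): /t/ and /k/ form a stop–stop cluster, so [e] is inserted between them. /kulotkiatigafao/ → kulotekiatigafao.
Rule 2 (intervocalic voicing): /t/ is a voiceless stop between vowels /o/ and /e/, so it voices to [d]. /k/ is a voiceless stop between vowels /e/ and /i/, so it voices to [g]. /t/ is a voiceless stop between vowels /a/ and /i/, so it voices to [d]. /kulotekiatigafao/ → kulodegiadigafao.
Rule 3 (stop-cluster a-epenthesis): no segment meets the environment; /kulodegiadigafao/ is unchanged.
Rule 4 (intervocalic voicing): /f/ is a voiceless obstruent between vowels /a/ and /a/, so it voices to [v]. /kulodegiadigafao/ → kulodegiadigavao.

kulodegiadigavao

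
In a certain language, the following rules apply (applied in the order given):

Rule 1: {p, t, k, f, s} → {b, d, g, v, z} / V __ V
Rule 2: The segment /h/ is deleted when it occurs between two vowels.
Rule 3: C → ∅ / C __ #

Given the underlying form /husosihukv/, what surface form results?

Rule 1 (intervocalic voicing): /s/ is a voiceless obstruent between vowels /u/ and /o/, so it voices to [z]. /s/ is a voiceless obstruent between vowels /o/ and /i/, so it voices to [z]. /husosihukv/ → huzozihukv.
Rule 2 (intervocalic h-deletion): /h/ occurs between vowels /i/ and /u/, so it deletes. /huzozihukv/ → huzoziukv.
Rule 3 (final cluster simplification): /v/ is the second consonant of a word-final cluster /kv/, so it deletes. /huzoziukv/ → huzoziuk.

huzoziuk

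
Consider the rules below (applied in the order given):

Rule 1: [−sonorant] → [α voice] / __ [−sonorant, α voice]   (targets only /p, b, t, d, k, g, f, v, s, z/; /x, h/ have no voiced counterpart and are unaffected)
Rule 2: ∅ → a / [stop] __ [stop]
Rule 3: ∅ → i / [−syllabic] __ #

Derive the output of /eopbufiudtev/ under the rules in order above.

eobabufiutatevi

Rule 1 (regressive voicing assimilation): /p/ precedes the voiced obstruent /b/, so it voices to [b] by assimilation. /d/ precedes the voiceless obstruent /t/, so it devoices to [t] by assimilation. /eopbufiudtev/ → eobbufiuttev.
Rule 2 (stop-cluster a-epenthesis): /b/ and /b/ form a stop–stop cluster, so [a] is inserted between them. /t/ and /t/ form a stop–stop cluster, so [a] is inserted between them. /eobbufiuttev/ → eobabufiutatev.
Rule 3 (final i-epenthesis): the form ends in the consonant /v/, so [i] is inserted word-finally. /eobabufiutatev/ → eobabufiutatevi.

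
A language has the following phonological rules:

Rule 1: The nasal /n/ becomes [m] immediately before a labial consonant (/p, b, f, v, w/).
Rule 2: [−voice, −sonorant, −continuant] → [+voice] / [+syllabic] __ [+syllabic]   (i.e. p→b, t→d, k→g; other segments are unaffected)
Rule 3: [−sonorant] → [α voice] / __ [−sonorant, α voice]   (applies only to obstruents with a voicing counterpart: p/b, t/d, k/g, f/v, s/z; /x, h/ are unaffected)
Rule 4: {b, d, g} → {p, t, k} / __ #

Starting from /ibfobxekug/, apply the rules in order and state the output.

Rule 1 (nasal place assimilation): no segment meets the environment; /ibfobxekug/ is unchanged.
Rule 2 (intervocalic voicing): /k/ is a voiceless stop between vowels /e/ and /u/, so it voices to [g]. /ibfobxekug/ → ibfobxegug.
Rule 3 (regressive voicing assimilation): /b/ precedes the voiceless obstruent /f/, so it devoices to [p] by assimilation. /b/ precedes the voiceless obstruent /x/, so it devoices to [p] by assimilation. /ibfobxegug/ → ipfopxegug.
Rule 4 (final devoicing): /g/ is a voiced stop in word-final position, so it devoices to [k]. /ipfopxegug/ → ipfopxeguk.

ipfopxeguk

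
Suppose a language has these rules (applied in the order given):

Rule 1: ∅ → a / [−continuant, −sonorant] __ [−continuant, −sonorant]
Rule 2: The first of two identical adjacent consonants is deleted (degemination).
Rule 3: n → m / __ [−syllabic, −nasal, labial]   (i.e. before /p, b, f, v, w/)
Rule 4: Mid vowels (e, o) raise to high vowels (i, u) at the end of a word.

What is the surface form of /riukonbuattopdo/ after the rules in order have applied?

riukombuatatopadu

Rule 1 (stop-cluster a-epenthesis): /t/ and /t/ form a stop–stop cluster, so [a] is inserted between them. /p/ and /d/ form a stop–stop cluster, so [a] is inserted between them. /riukonbuattopdo/ → riukonbuatatopado.
Rule 2 (degemination): no segment meets the environment; /riukonbuatatopado/ is unchanged.
Rule 3 (nasal place assimilation): /n/ precedes the labial consonant /b/, so it assimilates in place to [m]. /riukonbuatatopado/ → riukombuatatopado.
Rule 4 (final vowel raising): /o/ is a mid vowel in word-final position, so it raises to [u]. /riukombuatatopado/ → riukombuatatopadu.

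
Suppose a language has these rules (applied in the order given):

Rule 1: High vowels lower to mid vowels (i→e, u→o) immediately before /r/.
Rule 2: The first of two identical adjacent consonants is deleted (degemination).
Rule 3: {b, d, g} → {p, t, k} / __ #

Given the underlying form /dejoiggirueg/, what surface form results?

Rule 1 (pre-rhotic lowering): /i/ is a high vowel immediately before /r/, so it lowers to [e]. /dejoiggirueg/ → dejoiggerueg.
Rule 2 (degemination): /gg/ is a geminate; the first /g/ deletes. /dejoiggerueg/ → dejoigerueg.
Rule 3 (final devoicing): /g/ is a voiced stop in word-final position, so it devoices to [k]. /dejoigerueg/ → dejoigeruek.

dejoigeruek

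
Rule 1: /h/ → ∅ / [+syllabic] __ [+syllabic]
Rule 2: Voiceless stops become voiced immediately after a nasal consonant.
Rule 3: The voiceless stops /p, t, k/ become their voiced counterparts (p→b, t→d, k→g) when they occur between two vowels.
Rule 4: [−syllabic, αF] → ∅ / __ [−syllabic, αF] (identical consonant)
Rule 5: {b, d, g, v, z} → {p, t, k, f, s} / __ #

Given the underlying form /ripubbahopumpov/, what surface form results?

Rule 1 (intervocalic h-deletion): /h/ occurs between vowels /a/ and /o/, so it deletes. /ripubbahopumpov/ → ripubbaopumpov.
Rule 2 (post-nasal voicing): /p/ is a voiceless stop immediately after the nasal /m/, so it voices to [b]. /ripubbaopumpov/ → ripubbaopumbov.
Rule 3 (intervocalic voicing): /p/ is a voiceless stop between vowels /i/ and /u/, so it voices to [b]. /p/ is a voiceless stop between vowels /o/ and /u/, so it voices to [b]. /ripubbaopumbov/ → ribubbaobumbov.
Rule 4 (degemination): /bb/ is a geminate; the first /b/ deletes. /ribubbaobumbov/ → ribubaobumbov.
Rule 5 (final devoicing): /v/ is a voiced obstruent in word-final position, so it devoices to [f]. /ribubaobumbov/ → ribubaobumbof.

ribubaobumbof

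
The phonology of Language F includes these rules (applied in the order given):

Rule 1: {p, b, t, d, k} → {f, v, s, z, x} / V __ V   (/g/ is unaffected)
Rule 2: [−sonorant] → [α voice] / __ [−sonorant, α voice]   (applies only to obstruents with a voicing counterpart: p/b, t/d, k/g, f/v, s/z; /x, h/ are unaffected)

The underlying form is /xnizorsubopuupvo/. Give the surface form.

Rule 1 (intervocalic spirantization): /b/ is a stop between vowels /u/ and /o/, so it spirantizes to the fricative [v]. /p/ is a stop between vowels /o/ and /u/, so it spirantizes to the fricative [f]. /xnizorsubopuupvo/ → xnizorsuvofuupvo.
Rule 2 (regressive voicing assimilation): /p/ precedes the voiced obstruent /v/, so it voices to [b] by assimilation. /xnizorsuvofuupvo/ → xnizorsuvofuubvo.

xnizorsuvofuubvo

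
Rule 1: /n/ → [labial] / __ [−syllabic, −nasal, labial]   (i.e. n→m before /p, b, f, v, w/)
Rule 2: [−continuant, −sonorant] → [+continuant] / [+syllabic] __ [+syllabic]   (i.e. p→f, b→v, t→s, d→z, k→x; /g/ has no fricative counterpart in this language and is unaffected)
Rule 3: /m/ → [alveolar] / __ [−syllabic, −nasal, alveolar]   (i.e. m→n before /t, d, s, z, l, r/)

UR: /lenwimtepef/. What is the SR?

Rule 1 (nasal place assimilation): /n/ precedes the labial consonant /w/, so it assimilates in place to [m]. /lenwimtepef/ → lemwimtepef.
Rule 2 (intervocalic spirantization): /p/ is a stop between vowels /e/ and /e/, so it spirantizes to the fricative [f]. /lemwimtepef/ → lemwimtefef.
Rule 3 (nasal place assimilation): /m/ precedes the alveolar consonant /t/, so it assimilates in place to [n]. /lemwimtefef/ → lemwintefef.

lemwintefef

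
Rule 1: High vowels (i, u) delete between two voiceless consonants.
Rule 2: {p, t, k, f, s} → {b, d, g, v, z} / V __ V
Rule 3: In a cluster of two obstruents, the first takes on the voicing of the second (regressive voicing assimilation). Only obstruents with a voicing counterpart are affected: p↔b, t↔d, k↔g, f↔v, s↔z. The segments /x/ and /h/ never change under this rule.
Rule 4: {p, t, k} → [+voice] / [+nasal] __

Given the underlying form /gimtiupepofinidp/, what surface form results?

gimdiubebovinitp

Rule 1 (high vowel syncope): no segment meets the environment; /gimtiupepofinidp/ is unchanged.
Rule 2 (intervocalic voicing): /p/ is a voiceless obstruent between vowels /u/ and /e/, so it voices to [b]. /p/ is a voiceless obstruent between vowels /e/ and /o/, so it voices to [b]. /f/ is a voiceless obstruent between vowels /o/ and /i/, so it voices to [v]. /gimtiupepofinidp/ → gimtiubebovinidp.
Rule 3 (regressive voicing assimilation): /d/ precedes the voiceless obstruent /p/, so it devoices to [t] by assimilation. /gimtiubebovinidp/ → gimtiubebovinitp.
Rule 4 (post-nasal voicing): /t/ is a voiceless stop immediately after the nasal /m/, so it voices to [d]. /gimtiubebovinitp/ → gimdiubebovinitp.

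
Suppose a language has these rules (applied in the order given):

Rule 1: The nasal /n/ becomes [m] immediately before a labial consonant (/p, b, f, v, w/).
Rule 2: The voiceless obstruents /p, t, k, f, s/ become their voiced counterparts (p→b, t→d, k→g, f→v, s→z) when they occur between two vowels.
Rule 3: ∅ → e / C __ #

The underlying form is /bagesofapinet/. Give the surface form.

Rule 1 (nasal place assimilation): no segment meets the environment; /bagesofapinet/ is unchanged.
Rule 2 (intervocalic voicing): /s/ is a voiceless obstruent between vowels /e/ and /o/, so it voices to [z]. /f/ is a voiceless obstruent between vowels /o/ and /a/, so it voices to [v]. /p/ is a voiceless obstruent between vowels /a/ and /i/, so it voices to [b]. /bagesofapinet/ → bagezovabinet.
Rule 3 (final e-epenthesis): the form ends in the consonant /t/, so [e] is inserted word-finally. /bagezovabinet/ → bagezovabinete.

bagezovabinete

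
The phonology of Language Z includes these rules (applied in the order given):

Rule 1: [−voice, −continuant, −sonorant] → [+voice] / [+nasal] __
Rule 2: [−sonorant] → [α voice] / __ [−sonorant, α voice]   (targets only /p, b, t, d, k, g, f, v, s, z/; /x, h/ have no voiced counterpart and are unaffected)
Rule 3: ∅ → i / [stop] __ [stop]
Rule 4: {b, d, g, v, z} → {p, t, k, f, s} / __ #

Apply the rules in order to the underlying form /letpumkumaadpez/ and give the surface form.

letipumgumaatipes

Rule 1 (post-nasal voicing): /k/ is a voiceless stop immediately after the nasal /m/, so it voices to [g]. /letpumkumaadpez/ → letpumgumaadpez.
Rule 2 (regressive voicing assimilation): /d/ precedes the voiceless obstruent /p/, so it devoices to [t] by assimilation. /letpumgumaadpez/ → letpumgumaatpez.
Rule 3 (stop-cluster i-epenthesis): /t/ and /p/ form a stop–stop cluster, so [i] is inserted between them. /t/ and /p/ form a stop–stop cluster, so [i] is inserted between them. /letpumgumaatpez/ → letipumgumaatipez.
Rule 4 (final devoicing): /z/ is a voiced obstruent in word-final position, so it devoices to [s]. /letipumgumaatipez/ → letipumgumaatipes.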